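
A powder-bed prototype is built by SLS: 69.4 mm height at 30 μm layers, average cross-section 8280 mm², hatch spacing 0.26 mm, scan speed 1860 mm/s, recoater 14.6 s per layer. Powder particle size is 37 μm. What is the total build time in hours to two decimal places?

Number of layers: 69.4 / 0.03 → 2314 (rounded up).
Scan path per layer = 8280 / 0.26 = 31846.2 mm.
Scan time per layer = 31846.2 / 1860 = 17.1216 s.
Layer cycle = 17.1216 + 14.6 = 31.7216 s.
Total: 2314 × 31.7216 s = 73403.7824 s → 20.39 hours.

20.39 hours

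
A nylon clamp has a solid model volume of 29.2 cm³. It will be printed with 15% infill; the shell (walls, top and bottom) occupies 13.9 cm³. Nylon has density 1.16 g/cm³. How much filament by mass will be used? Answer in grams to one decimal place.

18.8 g

Interior volume = 29.2 − 13.9 = 15.3 cm³.
Infill deposited = 0.15 × 15.3, so 2.295 cm³.
Total extruded = 13.9 + 2.295 = 16.195 cm³.
Mass = 16.195 × 1.16, so 18.7862 g.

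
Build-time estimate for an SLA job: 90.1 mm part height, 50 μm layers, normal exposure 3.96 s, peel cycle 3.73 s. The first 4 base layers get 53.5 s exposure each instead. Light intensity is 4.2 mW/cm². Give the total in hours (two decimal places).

3.90 hours

Layer count = ceil(90.1 / 0.05) = 1802.
Burn-in layers: 4 × (53.5 + 3.73) → 228.92 s.
Remaining layers = 1798 × (3.96 + 3.73), so 13826.62 s.
Sum: 228.92 + 13826.62 = 14055.54 s → 3.90 hours.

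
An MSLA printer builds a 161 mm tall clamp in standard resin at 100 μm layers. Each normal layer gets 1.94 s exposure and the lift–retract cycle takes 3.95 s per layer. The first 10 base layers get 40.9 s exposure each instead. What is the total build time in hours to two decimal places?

2.74 hours

Layer count = ceil(161 / 0.1) = 1610.
Burn-in layers = 10 × (40.9 + 3.95), so 448.5 s.
Regular layers = 1600 × (1.94 + 3.95) = 9424 s.
Total = 448.5 + 9424 = 9872.5 s = 2.74 hours.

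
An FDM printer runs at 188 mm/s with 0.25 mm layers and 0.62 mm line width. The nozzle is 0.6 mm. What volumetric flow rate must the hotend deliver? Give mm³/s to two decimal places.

29.14

Bead cross-section = 0.25 × 0.62, so 0.155 mm².
Volumetric flow = 188 × 0.155 = 29.14 mm³/s.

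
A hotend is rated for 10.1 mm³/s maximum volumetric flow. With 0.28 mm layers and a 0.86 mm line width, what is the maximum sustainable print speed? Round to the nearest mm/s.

Extrusion cross-section: 0.28 × 0.86 → 0.2408 mm².
Max speed = 10.1 / 0.2408 = 41.94 ≈ 42 mm/s.

42 mm/s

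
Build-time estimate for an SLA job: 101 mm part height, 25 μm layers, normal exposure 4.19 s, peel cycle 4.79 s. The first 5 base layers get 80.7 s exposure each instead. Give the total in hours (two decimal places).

10.18 hours

Number of layers: 101 / 0.025 → 4040 (rounded up).
Base layers: 5 × (80.7 + 4.79) → 427.45 s.
Remaining layers = 4035 × (4.19 + 4.79), so 36234.3 s.
Total = 427.45 + 36234.3 = 36661.75 s = 10.18 hours.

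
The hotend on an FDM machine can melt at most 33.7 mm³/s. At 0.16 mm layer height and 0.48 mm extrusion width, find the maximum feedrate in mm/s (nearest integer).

439 mm/s

Bead cross-section: 0.16 × 0.48 → 0.0768 mm².
Max speed = 33.7 / 0.0768 = 438.80 ≈ 439 mm/s.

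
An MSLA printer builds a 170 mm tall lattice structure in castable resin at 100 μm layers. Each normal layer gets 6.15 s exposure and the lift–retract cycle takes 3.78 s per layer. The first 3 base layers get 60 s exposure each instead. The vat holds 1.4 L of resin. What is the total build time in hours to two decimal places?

4.73 hours

Number of layers: 170 / 0.1 → 1700 (rounded up).
Base layers: 3 × (60 + 3.78) → 191.34 s.
Remaining layers: 1697 × (6.15 + 3.78) → 16851.21 s.
Sum: 191.34 + 16851.21 = 17042.55 s → 4.73 hours.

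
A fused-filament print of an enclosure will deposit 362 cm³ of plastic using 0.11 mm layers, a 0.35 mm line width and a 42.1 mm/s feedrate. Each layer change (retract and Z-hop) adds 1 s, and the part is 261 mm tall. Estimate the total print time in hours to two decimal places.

62.70 hours

Extrusion cross-section = 0.11 × 0.35, so 0.0385 mm².
Path length: 362000 mm³ / 0.0385 mm² → 9402597.4 mm.
Time extruding = 9402597.4 / 42.1 = 223339.6 s.
Number of layers: 261 / 0.11 → 2373 (rounded up).
Non-print overhead = 2373 × 1, so 2373 s.
Altogether 223339.6 + 2373 = 225712.6 s, i.e. 62.70 hours.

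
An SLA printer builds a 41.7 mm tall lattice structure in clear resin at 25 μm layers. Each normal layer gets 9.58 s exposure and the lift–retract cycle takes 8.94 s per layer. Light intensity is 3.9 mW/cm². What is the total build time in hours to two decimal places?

Layer count = ceil(41.7 / 0.025) = 1668.
Cycle time = 9.58 + 8.94 = 18.52 s.
Total = 1668 × 18.52 = 30891.36 s = 8.58 hours.

8.58 hours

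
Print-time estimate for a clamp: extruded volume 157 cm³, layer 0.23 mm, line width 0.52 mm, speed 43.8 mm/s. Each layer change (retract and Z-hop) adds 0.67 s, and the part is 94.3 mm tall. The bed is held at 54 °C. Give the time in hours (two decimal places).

Bead cross-section = 0.23 × 0.52 = 0.1196 mm².
Path length: 157000 mm³ / 0.1196 mm² → 1312709 mm.
Print-move time = 1312709 / 43.8 = 29970.5 s.
Layers = ⌈94.3/0.23⌉ = 410.
Layer-change overhead = 410 × 0.67, so 274.7 s.
Total = 29970.5 + 274.7 = 30245.2 s = 8.40 hours.

8.40 hours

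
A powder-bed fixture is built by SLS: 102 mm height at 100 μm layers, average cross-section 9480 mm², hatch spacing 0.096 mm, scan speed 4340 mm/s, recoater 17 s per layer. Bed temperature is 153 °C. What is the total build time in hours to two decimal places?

Layers = ⌈102/0.1⌉ = 1020.
Hatch length per layer = 9480 / 0.096 = 98750 mm.
Scan time per layer = 98750 / 4340, so 22.7535 s.
Layer cycle: 22.7535 + 17 → 39.7535 s.
Build time = 1020 × 39.7535 = 40548.57 s = 11.26 hours.

11.26 hours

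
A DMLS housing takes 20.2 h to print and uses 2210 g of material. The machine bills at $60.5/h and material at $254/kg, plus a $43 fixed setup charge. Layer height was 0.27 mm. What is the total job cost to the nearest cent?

$1826.44

Time charge = 60.5 × 20.2, so $1222.10.
Material charge = 254 × 2210/1000, so $561.34.
Total = 1222.10 + 561.34 + 43 = $1826.44.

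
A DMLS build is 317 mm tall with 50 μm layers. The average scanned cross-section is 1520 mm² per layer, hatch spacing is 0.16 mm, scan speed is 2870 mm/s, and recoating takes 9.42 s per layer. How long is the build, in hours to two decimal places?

22.42 hours

Layer count = ceil(317 / 0.05) = 6340.
Per-layer scan distance = 1520 / 0.16, so 9500 mm.
Scan time per layer: 9500 / 2870 → 3.3101 s.
Layer cycle: 3.3101 + 9.42 → 12.7301 s.
Total: 6340 × 12.7301 s = 80708.834 s → 22.42 hours.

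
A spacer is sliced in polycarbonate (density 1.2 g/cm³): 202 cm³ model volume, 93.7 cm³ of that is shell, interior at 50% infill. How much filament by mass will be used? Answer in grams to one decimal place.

177.4 g

Interior volume: 202 − 93.7 → 108.3 cm³.
Deposited infill = 0.50 × 108.3 = 54.15 cm³.
Total extruded = 93.7 + 54.15 = 147.85 cm³.
Mass = 147.85 × 1.2, so 177.42 g.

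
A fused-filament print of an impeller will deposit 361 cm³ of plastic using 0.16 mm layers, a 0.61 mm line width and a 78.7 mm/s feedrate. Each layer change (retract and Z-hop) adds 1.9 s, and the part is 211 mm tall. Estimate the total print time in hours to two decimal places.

Extrusion cross-section = 0.16 × 0.61 = 0.0976 mm².
Total extruded path = 361000/0.0976 = 3698770.5 mm.
Time extruding = 3698770.5 / 78.7 = 46998.4 s.
Number of layers: 211 / 0.16 → 1319 (rounded up).
Z-hop total = 1319 × 1.9 = 2506.1 s.
Altogether 46998.4 + 2506.1 = 49504.5 s, i.e. 13.75 hours.

13.75 hours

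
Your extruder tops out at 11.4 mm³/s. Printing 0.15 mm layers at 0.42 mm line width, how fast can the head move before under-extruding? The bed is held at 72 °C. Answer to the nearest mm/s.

Bead cross-section = 0.15 × 0.42, so 0.063 mm².
v_max = Q/A = 11.4/0.063 = 180.95 mm/s → 181 mm/s.

181 mm/s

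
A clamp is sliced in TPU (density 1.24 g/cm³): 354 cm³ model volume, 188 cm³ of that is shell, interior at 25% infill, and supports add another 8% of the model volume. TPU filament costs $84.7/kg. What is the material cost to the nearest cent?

$27.08

Infill region = 354 − 188 = 166 cm³.
Infill volume = 0.25 × 166, so 41.5 cm³.
Support = 0.08 × 354 = 28.32 cm³.
Total extruded = 188 + 41.5 + 28.32 = 257.82 cm³.
Mass = 257.82 × 1.24, so 319.6968 g.
Cost = 319.6968 g / 1000 × $84.7/kg = $27.08.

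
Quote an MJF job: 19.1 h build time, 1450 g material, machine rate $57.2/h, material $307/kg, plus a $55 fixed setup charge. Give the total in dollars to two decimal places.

$1592.67

Machine cost: 57.2 × 19.1 → $1092.52.
Material cost = 307 × 1450/1000, so $445.15.
Total = 1092.52 + 445.15 + 55 = $1592.67.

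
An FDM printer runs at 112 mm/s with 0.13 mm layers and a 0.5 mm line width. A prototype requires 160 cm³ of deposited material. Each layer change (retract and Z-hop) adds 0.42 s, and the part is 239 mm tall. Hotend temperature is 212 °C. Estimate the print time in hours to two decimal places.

6.32 hours

Extrusion cross-section = 0.13 × 0.5 = 0.065 mm².
Total extruded path = 160000/0.065 = 2461538.5 mm.
Extrusion time = 2461538.5 / 112 = 21978 s.
Layer count = ceil(239 / 0.13) = 1839.
Non-print overhead = 1839 × 0.42 = 772.38 s.
Total = 21978 + 772.38 = 22750.38 s = 6.32 hours.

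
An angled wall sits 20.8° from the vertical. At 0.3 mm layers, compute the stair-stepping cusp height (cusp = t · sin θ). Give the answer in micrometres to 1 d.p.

h_c = t·sin θ = 0.3 × 0.3551 = 0.10653 mm (106.5 μm).

106.5 μm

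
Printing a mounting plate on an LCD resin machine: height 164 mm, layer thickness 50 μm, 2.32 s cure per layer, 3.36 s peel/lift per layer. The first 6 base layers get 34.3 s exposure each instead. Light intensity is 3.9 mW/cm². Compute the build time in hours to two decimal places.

5.23 hours

Layers = ⌈164/0.05⌉ = 3280.
Burn-in layers = 6 × (34.3 + 3.36) = 225.96 s.
Regular layers: 3274 × (2.32 + 3.36) → 18596.32 s.
Sum: 225.96 + 18596.32 = 18822.28 s → 5.23 hours.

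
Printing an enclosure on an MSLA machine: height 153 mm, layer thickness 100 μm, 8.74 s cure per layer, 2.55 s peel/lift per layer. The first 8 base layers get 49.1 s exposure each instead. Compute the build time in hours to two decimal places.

Layer count = ceil(153 / 0.1) = 1530.
Base layers = 8 × (49.1 + 2.55), so 413.2 s.
Regular layers: 1522 × (8.74 + 2.55) → 17183.38 s.
Sum: 413.2 + 17183.38 = 17596.58 s → 4.89 hours.

4.89 hours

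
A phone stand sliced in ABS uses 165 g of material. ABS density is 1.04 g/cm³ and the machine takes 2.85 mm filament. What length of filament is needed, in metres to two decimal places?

24.87 m

Volume = 165 g / 1.04 g·cm⁻³ = 158.6538 cm³ = 158653.8 mm³.
Cross-section of 2.85 mm filament: π·(2.85/2)² = 6.3794 mm².
L = V/A = 158653.8/6.3794 = 24869.71 mm → 24.87 m.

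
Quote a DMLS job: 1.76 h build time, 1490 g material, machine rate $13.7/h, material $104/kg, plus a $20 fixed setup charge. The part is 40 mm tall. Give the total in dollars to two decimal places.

Machine-time cost = 13.7 × 1.76 = $24.112.
Material charge: 104 × 1490/1000 → $154.96.
Adding setup: 24.112 + 154.96 + 20 → 199.072 ≈ $199.07.

$199.07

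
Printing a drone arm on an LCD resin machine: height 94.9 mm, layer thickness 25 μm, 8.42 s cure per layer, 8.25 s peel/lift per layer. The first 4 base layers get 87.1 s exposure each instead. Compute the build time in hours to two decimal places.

17.67 hours

Layer count = ceil(94.9 / 0.025) = 3796.
Base layers: 4 × (87.1 + 8.25) → 381.4 s.
Remaining layers: 3792 × (8.42 + 8.25) → 63212.64 s.
Sum: 381.4 + 63212.64 = 63594.04 s → 17.67 hours.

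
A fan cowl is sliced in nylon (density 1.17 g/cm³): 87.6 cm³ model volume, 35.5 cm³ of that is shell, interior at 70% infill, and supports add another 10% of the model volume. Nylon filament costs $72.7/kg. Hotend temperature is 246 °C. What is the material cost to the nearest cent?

Interior volume: 87.6 − 35.5 → 52.1 cm³.
Infill deposited: 0.70 × 52.1 → 36.47 cm³.
Support = 0.10 × 87.6 = 8.76 cm³.
Total extruded = 35.5 + 36.47 + 8.76 = 80.73 cm³.
Mass = 80.73 × 1.17 = 94.4541 g.
Cost = 94.4541 g / 1000 × $72.7/kg = $6.87.

$6.87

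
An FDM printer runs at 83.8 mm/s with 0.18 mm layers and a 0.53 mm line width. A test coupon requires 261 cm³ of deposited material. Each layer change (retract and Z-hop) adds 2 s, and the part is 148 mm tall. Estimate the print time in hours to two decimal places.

9.53 hours

Extrusion cross-section = 0.18 × 0.53, so 0.0954 mm².
Path length: 261000 mm³ / 0.0954 mm² → 2735849.1 mm.
Print-move time = 2735849.1 / 83.8 = 32647.4 s.
Layers = ⌈148/0.18⌉ = 823.
Layer-change overhead = 823 × 2, so 1646 s.
Altogether 32647.4 + 1646 = 34293.4 s, i.e. 9.53 hours.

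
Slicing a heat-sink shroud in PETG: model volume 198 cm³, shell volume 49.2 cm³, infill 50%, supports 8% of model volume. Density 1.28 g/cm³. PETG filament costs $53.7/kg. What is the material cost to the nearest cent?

Interior volume = 198 − 49.2 = 148.8 cm³.
Infill deposited = 0.50 × 148.8, so 74.4 cm³.
Support = 0.08 × 198, so 15.84 cm³.
Total printed volume = 49.2 + 74.4 + 15.84, so 139.44 cm³.
Mass: 139.44 × 1.28 → 178.4832 g.
Cost = 178.4832 g / 1000 × $53.7/kg = $9.58.

$9.58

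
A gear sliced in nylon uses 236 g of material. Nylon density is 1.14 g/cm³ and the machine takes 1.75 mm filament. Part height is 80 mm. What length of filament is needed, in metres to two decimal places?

Extruded volume: 236/1.14 = 207.0175 cm³ (207017.5 mm³).
Cross-section of 1.75 mm filament: π·(1.75/2)² = 2.4053 mm².
L = V/A = 207017.5/2.4053 = 86067.23 mm → 86.07 m.

86.07 m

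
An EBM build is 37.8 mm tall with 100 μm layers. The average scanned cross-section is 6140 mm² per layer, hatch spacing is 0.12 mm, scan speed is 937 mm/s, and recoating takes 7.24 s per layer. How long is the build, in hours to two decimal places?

Layers = ⌈37.8/0.1⌉ = 378.
Per-layer scan distance = 6140 / 0.12, so 51166.7 mm.
Scan time per layer: 51166.7 / 937 → 54.6069 s.
Per-layer time = 54.6069 + 7.24 = 61.8469 s.
Total: 378 × 61.8469 s = 23378.1282 s → 6.49 hours.

6.49 hours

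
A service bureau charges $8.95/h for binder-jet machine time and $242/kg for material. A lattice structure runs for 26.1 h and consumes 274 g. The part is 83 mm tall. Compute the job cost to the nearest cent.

Machine cost = 8.95 × 26.1, so $233.595.
Feedstock cost = 242 × 274/1000, so $66.308.
Job cost: 233.595 + 66.308 = 299.903 ≈ $299.90.

$299.90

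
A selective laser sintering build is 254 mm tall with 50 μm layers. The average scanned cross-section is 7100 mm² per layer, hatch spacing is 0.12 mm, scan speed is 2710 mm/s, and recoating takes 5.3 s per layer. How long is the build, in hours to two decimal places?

38.29 hours

Layer count = ceil(254 / 0.05) = 5080.
Hatch length per layer = 7100 / 0.12, so 59166.7 mm.
Laser time per layer: 59166.7 / 2710 → 21.8327 s.
Time per layer = 21.8327 + 5.3, so 27.1327 s.
Total: 5080 × 27.1327 s = 137834.116 s → 38.29 hours.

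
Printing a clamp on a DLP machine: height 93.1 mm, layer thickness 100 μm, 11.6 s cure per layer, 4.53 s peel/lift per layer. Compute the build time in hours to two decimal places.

4.17 hours

Layers = ⌈93.1/0.1⌉ = 931.
Each layer takes = 11.6 + 4.53 = 16.13 s.
Total = 931 × 16.13 = 15017.03 s = 4.17 hours.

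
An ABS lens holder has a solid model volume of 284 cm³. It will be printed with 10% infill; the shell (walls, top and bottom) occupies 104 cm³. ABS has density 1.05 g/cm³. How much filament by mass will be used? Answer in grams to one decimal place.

Volume inside the shell = 284 − 104, so 180 cm³.
Deposited infill = 0.10 × 180, so 18 cm³.
Deposited volume = 104 + 18, so 122 cm³.
Mass = 122 × 1.05, so 128.1 g.

128.1 g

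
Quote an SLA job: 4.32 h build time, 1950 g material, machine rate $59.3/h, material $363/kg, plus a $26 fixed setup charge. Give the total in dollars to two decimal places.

$990.03

Time charge = 59.3 × 4.32, so $256.176.
Material cost = 363 × 1950/1000, so $707.85.
Adding setup: 256.176 + 707.85 + 26 → 990.026 ≈ $990.03.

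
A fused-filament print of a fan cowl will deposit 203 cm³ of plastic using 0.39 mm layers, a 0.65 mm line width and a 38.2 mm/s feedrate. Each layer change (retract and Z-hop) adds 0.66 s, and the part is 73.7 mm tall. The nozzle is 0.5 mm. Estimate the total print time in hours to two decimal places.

5.86 hours

Bead cross-section = 0.39 × 0.65, so 0.2535 mm².
Toolpath length = 203 cm³ / 0.2535 mm² = 203000 / 0.2535 = 800789 mm.
Extrusion time = 800789 / 38.2 = 20963.1 s.
Layers = ⌈73.7/0.39⌉ = 189.
Non-print overhead: 189 × 0.66 → 124.74 s.
Total = 20963.1 + 124.74 = 21087.84 s = 5.86 hours.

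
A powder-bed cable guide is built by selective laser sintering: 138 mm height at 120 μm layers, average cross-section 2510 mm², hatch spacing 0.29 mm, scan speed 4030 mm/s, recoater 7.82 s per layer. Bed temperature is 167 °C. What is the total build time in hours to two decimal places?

3.18 hours

Layers = ⌈138/0.12⌉ = 1150.
Per-layer scan distance = 2510 / 0.29, so 8655.2 mm.
Scan time per layer = 8655.2 / 4030, so 2.1477 s.
Time per layer = 2.1477 + 7.82, so 9.9677 s.
Build time = 1150 × 9.9677 = 11462.855 s = 3.18 hours.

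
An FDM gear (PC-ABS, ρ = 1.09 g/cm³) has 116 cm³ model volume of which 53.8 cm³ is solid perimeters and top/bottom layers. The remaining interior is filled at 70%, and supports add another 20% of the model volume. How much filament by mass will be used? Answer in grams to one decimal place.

131.4 g

Infill region: 116 − 53.8 → 62.2 cm³.
Infill deposited = 0.70 × 62.2 = 43.54 cm³.
Support: 0.20 × 116 → 23.2 cm³.
Total printed volume: 53.8 + 43.54 + 23.2 → 120.54 cm³.
Mass: 120.54 × 1.09 → 131.3886 g.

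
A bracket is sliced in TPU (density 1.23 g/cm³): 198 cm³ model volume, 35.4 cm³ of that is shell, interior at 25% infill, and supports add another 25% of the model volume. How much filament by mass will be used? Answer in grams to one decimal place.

Infill region: 198 − 35.4 → 162.6 cm³.
Infill volume = 0.25 × 162.6 = 40.65 cm³.
Support = 0.25 × 198 = 49.5 cm³.
Total extruded = 35.4 + 40.65 + 49.5, so 125.55 cm³.
Mass = 125.55 × 1.23, so 154.4265 g.

154.4 g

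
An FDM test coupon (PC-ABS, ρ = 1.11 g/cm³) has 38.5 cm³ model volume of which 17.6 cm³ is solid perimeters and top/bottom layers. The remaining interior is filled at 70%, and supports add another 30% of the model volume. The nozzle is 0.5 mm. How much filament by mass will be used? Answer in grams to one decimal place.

48.6 g

Interior volume: 38.5 − 17.6 → 20.9 cm³.
Infill deposited: 0.70 × 20.9 → 14.63 cm³.
Support: 0.30 × 38.5 → 11.55 cm³.
Total extruded: 17.6 + 14.63 + 11.55 → 43.78 cm³.
Mass = 43.78 × 1.11 = 48.5958 g.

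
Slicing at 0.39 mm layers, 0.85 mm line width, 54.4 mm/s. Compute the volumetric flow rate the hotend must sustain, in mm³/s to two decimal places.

Bead cross-section: 0.39 × 0.85 → 0.3315 mm².
Volumetric flow = 54.4 × 0.3315 = 18.03 mm³/s.

18.03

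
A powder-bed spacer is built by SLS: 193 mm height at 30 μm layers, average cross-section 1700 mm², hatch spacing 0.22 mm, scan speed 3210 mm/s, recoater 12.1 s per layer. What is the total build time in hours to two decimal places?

25.93 hours

Layers = ⌈193/0.03⌉ = 6434.
Hatch length per layer = 1700 / 0.22 = 7727.3 mm.
Scan time per layer = 7727.3 / 3210 = 2.4073 s.
Per-layer time = 2.4073 + 12.1, so 14.5073 s.
Build time = 6434 × 14.5073 = 93339.9682 s = 25.93 hours.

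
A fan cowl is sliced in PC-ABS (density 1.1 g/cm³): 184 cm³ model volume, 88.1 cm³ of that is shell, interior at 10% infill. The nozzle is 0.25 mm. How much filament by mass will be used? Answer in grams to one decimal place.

107.5 g

Infill region: 184 − 88.1 → 95.9 cm³.
Infill deposited = 0.10 × 95.9 = 9.59 cm³.
Total extruded = 88.1 + 9.59, so 97.69 cm³.
Mass = 97.69 × 1.1, so 107.459 g.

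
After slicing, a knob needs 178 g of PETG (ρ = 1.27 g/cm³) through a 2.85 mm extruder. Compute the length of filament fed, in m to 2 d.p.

Extruded volume: 178/1.27 = 140.1575 cm³ (140157.5 mm³).
Cross-section of 2.85 mm filament: π·(2.85/2)² = 6.3794 mm².
Length = 140157.5 / 6.3794 = 21970.33 mm = 21.97 m.

21.97 m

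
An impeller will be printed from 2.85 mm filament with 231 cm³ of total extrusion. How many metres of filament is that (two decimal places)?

36.21 m

Cross-section of 2.85 mm filament: π·(2.85/2)² = 6.3794 mm².
L = 231000 mm³ / 6.3794 mm² = 36210.3 mm, i.e. 36.21 m.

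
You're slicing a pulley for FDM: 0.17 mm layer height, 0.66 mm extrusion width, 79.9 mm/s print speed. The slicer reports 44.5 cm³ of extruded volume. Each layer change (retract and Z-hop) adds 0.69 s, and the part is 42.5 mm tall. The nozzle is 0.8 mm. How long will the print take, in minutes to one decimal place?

85.6 minutes

Extrusion cross-section: 0.17 × 0.66 → 0.1122 mm².
Total extruded path = 44500/0.1122 = 396613.2 mm.
Print-move time = 396613.2 / 79.9, so 4963.9 s.
Layers = ⌈42.5/0.17⌉ = 250.
Layer-change overhead = 250 × 0.69 = 172.5 s.
Total = 4963.9 + 172.5 = 5136.4 s = 85.6 minutes.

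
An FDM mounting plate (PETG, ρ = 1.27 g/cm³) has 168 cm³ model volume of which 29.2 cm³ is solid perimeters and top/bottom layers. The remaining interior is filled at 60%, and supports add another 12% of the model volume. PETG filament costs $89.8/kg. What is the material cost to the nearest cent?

Volume inside the shell = 168 − 29.2 = 138.8 cm³.
Infill volume: 0.60 × 138.8 → 83.28 cm³.
Support = 0.12 × 168, so 20.16 cm³.
Total extruded = 29.2 + 83.28 + 20.16 = 132.64 cm³.
Mass = 132.64 × 1.27 = 168.4528 g.
At $89.8/kg: 168.4528/1000 × 89.8 = $15.13.

$15.13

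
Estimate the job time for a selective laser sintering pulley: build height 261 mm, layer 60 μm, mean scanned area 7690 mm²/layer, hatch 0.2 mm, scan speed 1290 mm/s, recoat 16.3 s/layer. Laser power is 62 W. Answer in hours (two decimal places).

Number of layers: 261 / 0.06 → 4350 (rounded up).
Hatch length per layer = 7690 / 0.2, so 38450 mm.
Scan time per layer = 38450 / 1290, so 29.8062 s.
Time per layer = 29.8062 + 16.3 = 46.1062 s.
Total: 4350 × 46.1062 s = 200561.97 s → 55.71 hours.

55.71 hours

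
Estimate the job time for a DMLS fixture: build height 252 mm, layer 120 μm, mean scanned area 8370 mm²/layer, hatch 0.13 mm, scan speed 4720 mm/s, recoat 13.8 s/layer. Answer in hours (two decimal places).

16.01 hours

Number of layers: 252 / 0.12 → 2100 (rounded up).
Per-layer scan distance: 8370 / 0.13 → 64384.6 mm.
Scan time per layer = 64384.6 / 4720 = 13.6408 s.
Layer cycle: 13.6408 + 13.8 → 27.4408 s.
Build time = 2100 × 27.4408 = 57625.68 s = 16.01 hours.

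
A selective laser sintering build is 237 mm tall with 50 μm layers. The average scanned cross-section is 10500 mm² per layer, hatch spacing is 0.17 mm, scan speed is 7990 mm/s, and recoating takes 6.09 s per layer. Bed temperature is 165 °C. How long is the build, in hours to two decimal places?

18.20 hours

Layer count = ceil(237 / 0.05) = 4740.
Per-layer scan distance: 10500 / 0.17 → 61764.7 mm.
Per-layer scan time = 61764.7 / 7990, so 7.7303 s.
Layer cycle = 7.7303 + 6.09, so 13.8203 s.
4740 layers × 13.8203 s/layer = 65508.222 s, i.e. 18.20 hours.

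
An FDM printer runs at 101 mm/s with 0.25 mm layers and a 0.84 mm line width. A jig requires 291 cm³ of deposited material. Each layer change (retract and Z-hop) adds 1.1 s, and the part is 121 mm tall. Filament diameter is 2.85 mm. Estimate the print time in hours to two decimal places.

3.96 hours

Extrusion cross-section = 0.25 × 0.84 = 0.21 mm².
Toolpath length = 291 cm³ / 0.21 mm² = 291000 / 0.21 = 1385714.3 mm.
Time extruding: 1385714.3 / 101 → 13719.9 s.
Layer count = ceil(121 / 0.25) = 484.
Non-print overhead: 484 × 1.1 → 532.4 s.
Total = 13719.9 + 532.4 = 14252.3 s = 3.96 hours.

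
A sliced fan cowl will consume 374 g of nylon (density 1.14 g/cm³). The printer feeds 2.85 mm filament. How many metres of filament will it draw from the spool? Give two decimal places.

51.43 m

Volume = 374 g / 1.14 g·cm⁻³ = 328.0702 cm³ = 328070.2 mm³.
Filament cross-section = π × (2.85/2)² = 6.3794 mm².
Length = 328070.2 / 6.3794 = 51426.5 mm = 51.43 m.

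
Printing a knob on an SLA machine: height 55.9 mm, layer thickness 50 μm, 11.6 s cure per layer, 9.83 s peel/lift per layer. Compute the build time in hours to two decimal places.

Layer count = ceil(55.9 / 0.05) = 1118.
Each layer takes = 11.6 + 9.83, so 21.43 s.
Build time: 1118 × 21.43 s = 23958.74 s, i.e. 6.66 hours.

6.66 hours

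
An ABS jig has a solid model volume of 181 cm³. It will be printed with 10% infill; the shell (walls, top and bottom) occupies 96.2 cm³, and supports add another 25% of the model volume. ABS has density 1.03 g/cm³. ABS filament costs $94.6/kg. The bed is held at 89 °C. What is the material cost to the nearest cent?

Volume inside the shell = 181 − 96.2 = 84.8 cm³.
Infill volume = 0.10 × 84.8 = 8.48 cm³.
Support = 0.25 × 181 = 45.25 cm³.
Total extruded: 96.2 + 8.48 + 45.25 → 149.93 cm³.
Mass = 149.93 × 1.03 = 154.4279 g.
At $94.6/kg: 154.4279/1000 × 94.6 = $14.61.

$14.61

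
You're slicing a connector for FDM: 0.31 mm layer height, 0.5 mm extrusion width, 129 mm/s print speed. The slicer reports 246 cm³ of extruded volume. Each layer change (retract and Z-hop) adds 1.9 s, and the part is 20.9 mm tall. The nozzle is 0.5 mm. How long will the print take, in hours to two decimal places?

Extrusion cross-section = 0.31 × 0.5, so 0.155 mm².
Toolpath length = 246 cm³ / 0.155 mm² = 246000 / 0.155 = 1587096.8 mm.
Extrusion time = 1587096.8 / 129, so 12303.1 s.
Layers = ⌈20.9/0.31⌉ = 68.
Non-print overhead = 68 × 1.9, so 129.2 s.
Total = 12303.1 + 129.2 = 12432.3 s = 3.45 hours.

3.45 hours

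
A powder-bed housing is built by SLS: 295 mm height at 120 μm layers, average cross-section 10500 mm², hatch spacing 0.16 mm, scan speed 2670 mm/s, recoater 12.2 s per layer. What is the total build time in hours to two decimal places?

25.12 hours

Number of layers: 295 / 0.12 → 2459 (rounded up).
Hatch length per layer: 10500 / 0.16 → 65625 mm.
Laser time per layer = 65625 / 2670 = 24.5787 s.
Per-layer time = 24.5787 + 12.2, so 36.7787 s.
Build time = 2459 × 36.7787 = 90438.8233 s = 25.12 hours.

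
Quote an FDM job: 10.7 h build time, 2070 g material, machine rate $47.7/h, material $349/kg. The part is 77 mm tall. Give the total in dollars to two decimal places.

Time charge: 47.7 × 10.7 → $510.39.
Feedstock cost = 349 × 2070/1000, so $722.43.
Job cost: 510.39 + 722.43 = $1232.82.

$1232.82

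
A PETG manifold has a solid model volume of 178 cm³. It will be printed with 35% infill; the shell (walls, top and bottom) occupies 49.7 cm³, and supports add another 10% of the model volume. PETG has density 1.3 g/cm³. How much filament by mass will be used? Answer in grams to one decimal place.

Infill region: 178 − 49.7 → 128.3 cm³.
Infill deposited: 0.35 × 128.3 → 44.905 cm³.
Support = 0.10 × 178, so 17.8 cm³.
Deposited volume = 49.7 + 44.905 + 17.8, so 112.405 cm³.
Mass = 112.405 × 1.3, so 146.1265 g.

146.1 g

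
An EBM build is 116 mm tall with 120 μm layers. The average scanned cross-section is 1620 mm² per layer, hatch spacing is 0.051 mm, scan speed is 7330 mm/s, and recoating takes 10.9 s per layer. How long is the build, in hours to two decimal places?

4.09 hours

Number of layers: 116 / 0.12 → 967 (rounded up).
Per-layer scan distance: 1620 / 0.051 → 31764.7 mm.
Per-layer scan time = 31764.7 / 7330, so 4.3335 s.
Per-layer time = 4.3335 + 10.9 = 15.2335 s.
Total: 967 × 15.2335 s = 14730.7945 s → 4.09 hours.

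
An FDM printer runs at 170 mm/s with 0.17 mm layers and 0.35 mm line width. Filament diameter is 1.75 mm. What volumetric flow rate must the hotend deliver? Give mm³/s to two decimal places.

10.12

A = 0.17 × 0.35, so 0.0595 mm².
Volumetric flow = 170 × 0.0595 = 10.12 mm³/s.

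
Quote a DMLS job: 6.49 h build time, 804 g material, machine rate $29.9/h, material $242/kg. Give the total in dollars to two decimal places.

Machine cost = 29.9 × 6.49, so $194.051.
Feedstock cost = 242 × 804/1000 = $194.568.
Job cost: 194.051 + 194.568 = 388.619 ≈ $388.62.

$388.62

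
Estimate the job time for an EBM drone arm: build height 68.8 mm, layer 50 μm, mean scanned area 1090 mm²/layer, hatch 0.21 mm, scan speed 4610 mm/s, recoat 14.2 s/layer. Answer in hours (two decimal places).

Number of layers: 68.8 / 0.05 → 1376 (rounded up).
Hatch length per layer = 1090 / 0.21, so 5190.5 mm.
Per-layer scan time = 5190.5 / 4610 = 1.1259 s.
Per-layer time = 1.1259 + 14.2, so 15.3259 s.
Total: 1376 × 15.3259 s = 21088.4384 s → 5.86 hours.

5.86 hours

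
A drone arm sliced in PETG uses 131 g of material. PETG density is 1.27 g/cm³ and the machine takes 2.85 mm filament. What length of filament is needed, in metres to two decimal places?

16.17 m

Volume = 131 g / 1.27 g·cm⁻³ = 103.1496 cm³ = 103149.6 mm³.
A = π r² = π × 1.425² = 6.3794 mm².
L = V/A = 103149.6/6.3794 = 16169.17 mm → 16.17 m.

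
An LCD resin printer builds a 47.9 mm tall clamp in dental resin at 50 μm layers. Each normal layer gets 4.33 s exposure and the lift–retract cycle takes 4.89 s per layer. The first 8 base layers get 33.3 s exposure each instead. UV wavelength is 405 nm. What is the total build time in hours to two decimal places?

2.52 hours

Number of layers: 47.9 / 0.05 → 958 (rounded up).
Bottom layers = 8 × (33.3 + 4.89), so 305.52 s.
Remaining layers = 950 × (4.33 + 4.89), so 8759 s.
Total = 305.52 + 8759 = 9064.52 s = 2.52 hours.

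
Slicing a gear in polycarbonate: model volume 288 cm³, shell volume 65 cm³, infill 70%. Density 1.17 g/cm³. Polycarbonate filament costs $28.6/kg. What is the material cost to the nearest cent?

$7.40

Interior volume = 288 − 65, so 223 cm³.
Deposited infill = 0.70 × 223, so 156.1 cm³.
Total printed volume: 65 + 156.1 → 221.1 cm³.
Mass = 221.1 × 1.17, so 258.687 g.
Cost = 258.687 g / 1000 × $28.6/kg = $7.40.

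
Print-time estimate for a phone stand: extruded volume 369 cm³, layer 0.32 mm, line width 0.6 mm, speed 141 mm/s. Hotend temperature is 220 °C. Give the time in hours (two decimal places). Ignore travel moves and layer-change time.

3.79 hours

Bead cross-section: 0.32 × 0.6 → 0.192 mm².
Toolpath length = 369 cm³ / 0.192 mm² = 369000 / 0.192 = 1921875 mm.
Time extruding: 1921875 / 141 → 13630.3 s.
Converting: 13630.3 s = 3.79 hours.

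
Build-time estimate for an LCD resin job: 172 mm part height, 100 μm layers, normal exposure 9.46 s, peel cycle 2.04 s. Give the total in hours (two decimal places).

5.49 hours

Number of layers: 172 / 0.1 → 1720 (rounded up).
Cycle time = 9.46 + 2.04, so 11.5 s.
Build time: 1720 × 11.5 s = 19780 s, i.e. 5.49 hours.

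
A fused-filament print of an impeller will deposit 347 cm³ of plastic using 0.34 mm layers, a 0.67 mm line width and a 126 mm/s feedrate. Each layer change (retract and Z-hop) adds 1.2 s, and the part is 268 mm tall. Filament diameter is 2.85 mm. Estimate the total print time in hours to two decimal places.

3.62 hours

Extrusion cross-section = 0.34 × 0.67, so 0.2278 mm².
Path length: 347000 mm³ / 0.2278 mm² → 1523266 mm.
Time extruding = 1523266 / 126, so 12089.4 s.
Layers = ⌈268/0.34⌉ = 789.
Non-print overhead = 789 × 1.2 = 946.8 s.
Altogether 12089.4 + 946.8 = 13036.2 s, i.e. 3.62 hours.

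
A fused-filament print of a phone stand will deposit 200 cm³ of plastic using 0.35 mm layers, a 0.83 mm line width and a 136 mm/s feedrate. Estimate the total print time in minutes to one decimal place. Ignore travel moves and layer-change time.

84.4 minutes

Bead cross-section = 0.35 × 0.83 = 0.2905 mm².
Total extruded path = 200000/0.2905 = 688468.2 mm.
Print-move time: 688468.2 / 136 → 5062.3 s.
That's 5062.3 s → 84.4 minutes.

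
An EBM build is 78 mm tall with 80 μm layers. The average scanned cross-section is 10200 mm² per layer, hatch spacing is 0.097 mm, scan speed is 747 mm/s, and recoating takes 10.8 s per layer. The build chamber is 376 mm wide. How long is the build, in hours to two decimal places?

41.05 hours

Number of layers: 78 / 0.08 → 975 (rounded up).
Scan path per layer = 10200 / 0.097, so 105154.6 mm.
Per-layer scan time = 105154.6 / 747 = 140.7692 s.
Per-layer time: 140.7692 + 10.8 → 151.5692 s.
Build time = 975 × 151.5692 = 147779.97 s = 41.05 hours.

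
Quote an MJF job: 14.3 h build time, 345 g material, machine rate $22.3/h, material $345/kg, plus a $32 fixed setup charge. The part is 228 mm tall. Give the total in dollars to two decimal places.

Machine cost = 22.3 × 14.3 = $318.89.
Material charge = 345 × 345/1000 = $119.025.
Adding setup: 318.89 + 119.025 + 32 → 469.915 ≈ $469.92.

$469.92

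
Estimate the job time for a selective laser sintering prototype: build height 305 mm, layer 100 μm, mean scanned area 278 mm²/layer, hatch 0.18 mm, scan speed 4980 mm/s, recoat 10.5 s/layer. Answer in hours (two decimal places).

Number of layers: 305 / 0.1 → 3050 (rounded up).
Hatch length per layer: 278 / 0.18 → 1544.4 mm.
Per-layer scan time = 1544.4 / 4980 = 0.3101 s.
Time per layer = 0.3101 + 10.5 = 10.8101 s.
3050 layers × 10.8101 s/layer = 32970.805 s, i.e. 9.16 hours.

9.16 hours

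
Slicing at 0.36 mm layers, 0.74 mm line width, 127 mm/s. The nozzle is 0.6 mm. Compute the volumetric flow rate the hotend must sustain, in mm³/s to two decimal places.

33.83

Extrusion cross-section = 0.36 × 0.74, so 0.2664 mm².
Volumetric flow = 127 × 0.2664 = 33.83 mm³/s.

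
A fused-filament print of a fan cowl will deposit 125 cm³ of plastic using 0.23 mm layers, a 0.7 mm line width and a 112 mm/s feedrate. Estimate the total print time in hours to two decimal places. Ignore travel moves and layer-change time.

1.93 hours

Line area: 0.23 × 0.7 → 0.161 mm².
Path length: 125000 mm³ / 0.161 mm² → 776397.5 mm.
Extrusion time = 776397.5 / 112 = 6932.1 s.
6932.1 s = 1.93 hours.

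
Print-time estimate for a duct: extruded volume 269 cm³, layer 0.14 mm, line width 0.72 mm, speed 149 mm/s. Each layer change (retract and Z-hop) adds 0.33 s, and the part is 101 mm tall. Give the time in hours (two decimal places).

Bead cross-section = 0.14 × 0.72 = 0.1008 mm².
Toolpath length = 269 cm³ / 0.1008 mm² = 269000 / 0.1008 = 2668650.8 mm.
Time extruding = 2668650.8 / 149 = 17910.4 s.
Number of layers: 101 / 0.14 → 722 (rounded up).
Non-print overhead: 722 × 0.33 → 238.26 s.
Total = 17910.4 + 238.26 = 18148.66 s = 5.04 hours.

5.04 hours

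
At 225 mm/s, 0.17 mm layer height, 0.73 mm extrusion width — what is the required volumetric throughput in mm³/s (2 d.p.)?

27.92

A: 0.17 × 0.73 → 0.1241 mm².
Q = v·A = 225 × 0.1241 = 27.92 mm³/s.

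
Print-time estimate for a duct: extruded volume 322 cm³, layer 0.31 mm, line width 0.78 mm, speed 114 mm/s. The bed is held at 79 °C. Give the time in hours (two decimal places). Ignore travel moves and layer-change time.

Line area = 0.31 × 0.78 = 0.2418 mm².
Path length: 322000 mm³ / 0.2418 mm² → 1331679.1 mm.
Time extruding = 1331679.1 / 114 = 11681.4 s.
That's 11681.4 s → 3.24 hours.

3.24 hours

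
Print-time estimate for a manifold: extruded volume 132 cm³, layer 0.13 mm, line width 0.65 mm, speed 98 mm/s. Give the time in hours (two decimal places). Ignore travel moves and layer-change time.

Bead cross-section = 0.13 × 0.65 = 0.0845 mm².
Total extruded path = 132000/0.0845 = 1562130.2 mm.
Print-move time = 1562130.2 / 98, so 15940.1 s.
In the requested units: 15940.1 s = 4.43 hours.

4.43 hours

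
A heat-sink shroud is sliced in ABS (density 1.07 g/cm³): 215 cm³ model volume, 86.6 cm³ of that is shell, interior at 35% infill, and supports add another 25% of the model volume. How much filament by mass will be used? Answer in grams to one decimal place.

Infill region: 215 − 86.6 → 128.4 cm³.
Infill deposited = 0.35 × 128.4, so 44.94 cm³.
Support: 0.25 × 215 → 53.75 cm³.
Total printed volume: 86.6 + 44.94 + 53.75 → 185.29 cm³.
Mass = 185.29 × 1.07 = 198.2603 g.

198.3 g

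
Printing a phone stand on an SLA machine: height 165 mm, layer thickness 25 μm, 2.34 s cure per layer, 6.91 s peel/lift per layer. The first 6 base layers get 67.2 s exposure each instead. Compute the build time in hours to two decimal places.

17.07 hours

Layers = ⌈165/0.025⌉ = 6600.
Base layers = 6 × (67.2 + 6.91), so 444.66 s.
Regular layers: 6594 × (2.34 + 6.91) → 60994.5 s.
Sum: 444.66 + 60994.5 = 61439.16 s → 17.07 hours.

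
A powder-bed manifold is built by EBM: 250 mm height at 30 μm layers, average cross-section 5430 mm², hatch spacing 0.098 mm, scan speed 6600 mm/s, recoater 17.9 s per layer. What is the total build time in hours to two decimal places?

Layers = ⌈250/0.03⌉ = 8334.
Per-layer scan distance = 5430 / 0.098, so 55408.2 mm.
Beam time per layer = 55408.2 / 6600, so 8.3952 s.
Time per layer: 8.3952 + 17.9 → 26.2952 s.
Build time = 8334 × 26.2952 = 219144.1968 s = 60.87 hours.

60.87 hours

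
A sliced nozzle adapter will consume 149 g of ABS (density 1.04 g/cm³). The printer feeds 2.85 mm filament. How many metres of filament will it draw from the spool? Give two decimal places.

Extruded volume: 149/1.04 = 143.2692 cm³ (143269.2 mm³).
A = π r² = π × 1.425² = 6.3794 mm².
Length = 143269.2 / 6.3794 = 22458.1 mm = 22.46 m.

22.46 m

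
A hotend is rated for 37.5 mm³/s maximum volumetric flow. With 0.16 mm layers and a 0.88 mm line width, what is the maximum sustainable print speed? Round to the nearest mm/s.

266 mm/s

Bead cross-section = 0.16 × 0.88 = 0.1408 mm².
Max speed = 37.5 / 0.1408 = 266.34 ≈ 266 mm/s.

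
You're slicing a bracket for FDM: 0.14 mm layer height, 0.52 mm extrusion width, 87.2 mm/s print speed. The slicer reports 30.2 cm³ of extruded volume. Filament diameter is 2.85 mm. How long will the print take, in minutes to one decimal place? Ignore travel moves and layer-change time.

Bead cross-section: 0.14 × 0.52 → 0.0728 mm².
Toolpath length = 30.2 cm³ / 0.0728 mm² = 30200 / 0.0728 = 414835.2 mm.
Time extruding = 414835.2 / 87.2, so 4757.3 s.
Converting: 4757.3 s = 79.3 minutes.

79.3 minutes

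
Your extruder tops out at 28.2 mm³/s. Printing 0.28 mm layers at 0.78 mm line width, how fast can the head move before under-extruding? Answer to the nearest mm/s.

Bead cross-section: 0.28 × 0.78 → 0.2184 mm².
v_max = Q/A = 28.2/0.2184 = 129.12 mm/s → 129 mm/s.

129 mm/s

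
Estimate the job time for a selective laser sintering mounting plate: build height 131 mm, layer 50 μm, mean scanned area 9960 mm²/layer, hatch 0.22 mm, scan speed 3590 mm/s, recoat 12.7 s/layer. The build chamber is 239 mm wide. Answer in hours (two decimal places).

18.42 hours

Number of layers: 131 / 0.05 → 2620 (rounded up).
Scan path per layer = 9960 / 0.22, so 45272.7 mm.
Scan time per layer = 45272.7 / 3590, so 12.6108 s.
Time per layer = 12.6108 + 12.7 = 25.3108 s.
Build time = 2620 × 25.3108 = 66314.296 s = 18.42 hours.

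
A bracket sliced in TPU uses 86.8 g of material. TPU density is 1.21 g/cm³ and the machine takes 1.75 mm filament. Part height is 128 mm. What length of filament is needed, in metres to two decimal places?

29.82 m

Extruded volume: 86.8/1.21 = 71.7355 cm³ (71735.5 mm³).
Cross-section of 1.75 mm filament: π·(1.75/2)² = 2.4053 mm².
L = V/A = 71735.5/2.4053 = 29823.93 mm → 29.82 m.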